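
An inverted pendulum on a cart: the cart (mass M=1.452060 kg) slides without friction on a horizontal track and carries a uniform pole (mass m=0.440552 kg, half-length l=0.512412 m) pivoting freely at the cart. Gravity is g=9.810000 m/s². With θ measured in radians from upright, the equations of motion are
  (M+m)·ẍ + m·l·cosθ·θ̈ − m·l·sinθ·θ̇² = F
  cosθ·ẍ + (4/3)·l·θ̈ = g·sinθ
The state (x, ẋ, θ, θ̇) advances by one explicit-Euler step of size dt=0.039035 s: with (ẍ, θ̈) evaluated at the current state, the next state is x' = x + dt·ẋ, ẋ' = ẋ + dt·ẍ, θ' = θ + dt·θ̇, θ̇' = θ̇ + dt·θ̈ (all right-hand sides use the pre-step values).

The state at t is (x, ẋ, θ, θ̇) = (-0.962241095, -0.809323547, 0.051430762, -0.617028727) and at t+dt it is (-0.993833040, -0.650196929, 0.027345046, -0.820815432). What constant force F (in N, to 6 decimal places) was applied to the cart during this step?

F = 6.533871 N

ẍ = (ẋ'−ẋ)/dt = (-0.650196929−-0.809323547)/0.039035 = 4.076511
θ̈ = (θ̇'−θ̇)/dt = (-0.820815432−-0.617028727)/0.039035 = -5.220615
sinθ=0.051408, cosθ=0.998678
F = (M+m)·ẍ + m·l·cosθ·θ̈ − m·l·sinθ·θ̇² = 7.715254 + -1.176965 − 0.004418 = 6.533871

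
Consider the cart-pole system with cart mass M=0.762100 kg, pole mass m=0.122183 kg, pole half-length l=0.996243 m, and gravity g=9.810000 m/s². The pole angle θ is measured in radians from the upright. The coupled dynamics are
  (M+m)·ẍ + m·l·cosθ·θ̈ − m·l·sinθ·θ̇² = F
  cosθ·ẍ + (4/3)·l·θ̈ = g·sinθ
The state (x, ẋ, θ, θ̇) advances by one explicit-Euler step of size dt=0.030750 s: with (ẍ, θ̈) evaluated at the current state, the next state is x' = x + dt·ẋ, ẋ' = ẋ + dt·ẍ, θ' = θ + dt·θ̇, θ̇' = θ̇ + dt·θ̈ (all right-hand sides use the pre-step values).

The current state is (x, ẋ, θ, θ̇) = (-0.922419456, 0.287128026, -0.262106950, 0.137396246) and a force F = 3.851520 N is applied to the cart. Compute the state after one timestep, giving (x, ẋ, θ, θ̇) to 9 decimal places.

sinθ=-0.259116115, cosθ=0.965846178
temp = (F + m·l·θ̇²·sinθ)/(M+m) = (3.851520 + -0.000595416)/0.884283 = 4.354855385
θ̈ = (g·sinθ − cosθ·temp)/(l·(4/3 − m·cos²θ/(M+m))) = -5.623780235
ẍ = temp − m·l·θ̈·cosθ/(M+m) = 5.102544568
Euler: x'=-0.922419456+0.030750·0.287128026=-0.913590269, ẋ'=0.287128026+0.030750·5.102544568=0.444031271
       θ'=-0.262106950+0.030750·0.137396246=-0.257882015, θ̇'=0.137396246+0.030750·-5.623780235=-0.035534996

(-0.913590269, 0.444031271, -0.257882015, -0.035534996)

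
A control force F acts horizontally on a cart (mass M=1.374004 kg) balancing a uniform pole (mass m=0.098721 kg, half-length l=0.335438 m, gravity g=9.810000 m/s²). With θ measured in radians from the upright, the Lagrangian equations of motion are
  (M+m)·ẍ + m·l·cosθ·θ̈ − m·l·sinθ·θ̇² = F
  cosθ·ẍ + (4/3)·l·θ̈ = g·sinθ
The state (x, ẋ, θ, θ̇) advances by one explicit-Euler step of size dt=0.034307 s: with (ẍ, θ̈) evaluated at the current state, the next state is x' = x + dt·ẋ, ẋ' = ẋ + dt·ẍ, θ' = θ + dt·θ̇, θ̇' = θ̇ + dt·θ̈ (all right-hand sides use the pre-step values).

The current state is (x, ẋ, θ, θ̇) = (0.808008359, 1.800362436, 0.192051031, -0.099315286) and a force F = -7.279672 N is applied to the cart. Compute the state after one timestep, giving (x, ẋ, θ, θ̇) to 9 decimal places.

(0.869773393, 1.618819902, 0.188643821, 0.442759566)

sinθ=0.190872617, cosθ=0.981614814
temp = (F + m·l·θ̇²·sinθ)/(M+m) = (-7.279672 + 0.000062344)/1.472725 = -4.942952456
θ̈ = (g·sinθ − cosθ·temp)/(l·(4/3 − m·cos²θ/(M+m))) = 15.800706915
ẍ = temp − m·l·θ̈·cosθ/(M+m) = -5.291705308
Euler: x'=0.808008359+0.034307·1.800362436=0.869773393, ẋ'=1.800362436+0.034307·-5.291705308=1.618819902
       θ'=0.192051031+0.034307·-0.099315286=0.188643821, θ̇'=-0.099315286+0.034307·15.800706915=0.442759566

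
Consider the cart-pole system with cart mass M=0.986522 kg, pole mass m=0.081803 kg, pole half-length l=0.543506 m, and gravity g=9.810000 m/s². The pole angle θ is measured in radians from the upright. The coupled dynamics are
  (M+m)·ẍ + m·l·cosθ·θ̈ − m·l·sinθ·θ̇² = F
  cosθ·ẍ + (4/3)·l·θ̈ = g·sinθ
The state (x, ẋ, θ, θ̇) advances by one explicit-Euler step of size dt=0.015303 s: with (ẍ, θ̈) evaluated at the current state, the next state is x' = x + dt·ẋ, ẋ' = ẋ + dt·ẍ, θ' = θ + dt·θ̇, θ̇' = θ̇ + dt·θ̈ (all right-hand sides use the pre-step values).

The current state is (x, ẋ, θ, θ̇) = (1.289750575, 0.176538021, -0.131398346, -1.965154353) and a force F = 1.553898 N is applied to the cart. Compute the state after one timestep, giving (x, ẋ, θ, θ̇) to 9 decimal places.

(1.292452136, 0.200973291, -0.161471103, -2.025724643)

sinθ=-0.131020562, cosθ=0.991379651
temp = (F + m·l·θ̇²·sinθ)/(M+m) = (1.553898 + -0.022496055)/1.068325 = 1.433460740
θ̈ = (g·sinθ − cosθ·temp)/(l·(4/3 − m·cos²θ/(M+m))) = -3.958066409
ẍ = temp − m·l·θ̈·cosθ/(M+m) = 1.596763400
Euler: x'=1.289750575+0.015303·0.176538021=1.292452136, ẋ'=0.176538021+0.015303·1.596763400=0.200973291
       θ'=-0.131398346+0.015303·-1.965154353=-0.161471103, θ̇'=-1.965154353+0.015303·-3.958066409=-2.025724643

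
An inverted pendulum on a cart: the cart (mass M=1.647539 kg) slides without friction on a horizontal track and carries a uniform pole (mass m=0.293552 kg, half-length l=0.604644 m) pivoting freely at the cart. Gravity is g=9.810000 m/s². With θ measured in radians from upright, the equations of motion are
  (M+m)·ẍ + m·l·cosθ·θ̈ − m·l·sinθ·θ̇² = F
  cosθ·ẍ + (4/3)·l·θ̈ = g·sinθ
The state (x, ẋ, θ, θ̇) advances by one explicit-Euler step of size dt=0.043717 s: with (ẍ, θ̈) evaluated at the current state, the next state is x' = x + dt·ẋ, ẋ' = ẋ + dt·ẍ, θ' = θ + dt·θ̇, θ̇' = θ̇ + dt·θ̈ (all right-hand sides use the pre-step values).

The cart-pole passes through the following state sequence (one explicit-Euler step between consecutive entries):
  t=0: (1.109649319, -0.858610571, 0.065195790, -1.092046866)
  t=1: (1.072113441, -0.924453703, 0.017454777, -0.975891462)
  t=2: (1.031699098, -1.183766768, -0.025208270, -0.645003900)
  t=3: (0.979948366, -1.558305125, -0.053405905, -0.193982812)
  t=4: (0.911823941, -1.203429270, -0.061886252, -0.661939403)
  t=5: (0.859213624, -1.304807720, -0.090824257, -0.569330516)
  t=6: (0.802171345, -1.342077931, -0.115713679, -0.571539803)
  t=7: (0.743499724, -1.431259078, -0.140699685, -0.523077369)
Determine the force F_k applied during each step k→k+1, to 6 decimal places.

step 0→1:
  ẍ = (ẋ'−ẋ)/dt = (-0.924453703−-0.858610571)/0.043717 = -1.506122
  θ̈ = (θ̇'−θ̇)/dt = (-0.975891462−-1.092046866)/0.043717 = 2.656985
  sinθ=0.065150, cosθ=0.997876
  F = (M+m)·ẍ + m·l·cosθ·θ̈ − m·l·sinθ·θ̇² = -2.923520 + 0.470598 − 0.013790 = -2.466712
step 1→2:
  ẍ = (ẋ'−ẋ)/dt = (-1.183766768−-0.924453703)/0.043717 = -5.931630
  θ̈ = (θ̇'−θ̇)/dt = (-0.645003900−-0.975891462)/0.043717 = 7.568853
  sinθ=0.017454, cosθ=0.999848
  F = (M+m)·ẍ + m·l·cosθ·θ̈ − m·l·sinθ·θ̇² = -11.513833 + 1.343225 − 0.002950 = -10.173559
step 2→3:
  ẍ = (ẋ'−ẋ)/dt = (-1.558305125−-1.183766768)/0.043717 = -8.567339
  θ̈ = (θ̇'−θ̇)/dt = (-0.193982812−-0.645003900)/0.043717 = 10.316835
  sinθ=-0.025206, cosθ=0.999682
  F = (M+m)·ẍ + m·l·cosθ·θ̈ − m·l·sinθ·θ̇² = -16.629985 + 1.830599 − -0.001861 = -14.797524
step 3→4:
  ẍ = (ẋ'−ẋ)/dt = (-1.203429270−-1.558305125)/0.043717 = 8.117571
  θ̈ = (θ̇'−θ̇)/dt = (-0.661939403−-0.193982812)/0.043717 = -10.704225
  sinθ=-0.053381, cosθ=0.998574
  F = (M+m)·ẍ + m·l·cosθ·θ̈ − m·l·sinθ·θ̇² = 15.756944 + -1.897232 − -0.000357 = 13.860069
step 4→5:
  ẍ = (ẋ'−ẋ)/dt = (-1.304807720−-1.203429270)/0.043717 = -2.318971
  θ̈ = (θ̇'−θ̇)/dt = (-0.569330516−-0.661939403)/0.043717 = 2.118372
  sinθ=-0.061847, cosθ=0.998086
  F = (M+m)·ẍ + m·l·cosθ·θ̈ − m·l·sinθ·θ̇² = -4.501333 + 0.375280 − -0.004810 = -4.121244
step 5→6:
  ẍ = (ẋ'−ẋ)/dt = (-1.342077931−-1.304807720)/0.043717 = -0.852534
  θ̈ = (θ̇'−θ̇)/dt = (-0.571539803−-0.569330516)/0.043717 = -0.050536
  sinθ=-0.090699, cosθ=0.995878
  F = (M+m)·ẍ + m·l·cosθ·θ̈ − m·l·sinθ·θ̇² = -1.654845 + -0.008933 − -0.005218 = -1.658560
step 6→7:
  ẍ = (ẋ'−ẋ)/dt = (-1.431259078−-1.342077931)/0.043717 = -2.039965
  θ̈ = (θ̇'−θ̇)/dt = (-0.523077369−-0.571539803)/0.043717 = 1.108549
  sinθ=-0.115456, cosθ=0.993313
  F = (M+m)·ẍ + m·l·cosθ·θ̈ − m·l·sinθ·θ̇² = -3.959758 + 0.195445 − -0.006694 = -3.757618

F_0 = -2.466712 N
F_1 = -10.173559 N
F_2 = -14.797524 N
F_3 = 13.860069 N
F_4 = -4.121244 N
F_5 = -1.658560 N
F_6 = -3.757618 N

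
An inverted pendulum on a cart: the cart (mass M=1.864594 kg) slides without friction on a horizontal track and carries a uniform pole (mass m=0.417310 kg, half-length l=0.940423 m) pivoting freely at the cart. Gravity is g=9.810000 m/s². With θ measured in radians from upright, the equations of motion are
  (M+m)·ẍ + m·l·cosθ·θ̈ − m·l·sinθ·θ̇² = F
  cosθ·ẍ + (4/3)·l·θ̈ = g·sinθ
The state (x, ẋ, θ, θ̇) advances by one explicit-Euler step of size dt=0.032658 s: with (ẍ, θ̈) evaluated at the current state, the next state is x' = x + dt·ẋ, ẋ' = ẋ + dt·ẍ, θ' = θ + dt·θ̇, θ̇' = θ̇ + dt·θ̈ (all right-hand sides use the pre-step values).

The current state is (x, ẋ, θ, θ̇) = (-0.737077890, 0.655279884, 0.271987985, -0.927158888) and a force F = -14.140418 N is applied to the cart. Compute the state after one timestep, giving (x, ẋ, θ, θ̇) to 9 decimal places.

(-0.715677760, 0.411853813, 0.241708830, -0.671519812)

sinθ=0.268646870, cosθ=0.963238734
temp = (F + m·l·θ̇²·sinθ)/(M+m) = (-14.140418 + 0.090630036)/2.281904 = -6.157046030
θ̈ = (g·sinθ − cosθ·temp)/(l·(4/3 − m·cos²θ/(M+m))) = 7.827762763
ẍ = temp − m·l·θ̈·cosθ/(M+m) = -7.453796033
Euler: x'=-0.737077890+0.032658·0.655279884=-0.715677760, ẋ'=0.655279884+0.032658·-7.453796033=0.411853813
       θ'=0.271987985+0.032658·-0.927158888=0.241708830, θ̇'=-0.927158888+0.032658·7.827762763=-0.671519812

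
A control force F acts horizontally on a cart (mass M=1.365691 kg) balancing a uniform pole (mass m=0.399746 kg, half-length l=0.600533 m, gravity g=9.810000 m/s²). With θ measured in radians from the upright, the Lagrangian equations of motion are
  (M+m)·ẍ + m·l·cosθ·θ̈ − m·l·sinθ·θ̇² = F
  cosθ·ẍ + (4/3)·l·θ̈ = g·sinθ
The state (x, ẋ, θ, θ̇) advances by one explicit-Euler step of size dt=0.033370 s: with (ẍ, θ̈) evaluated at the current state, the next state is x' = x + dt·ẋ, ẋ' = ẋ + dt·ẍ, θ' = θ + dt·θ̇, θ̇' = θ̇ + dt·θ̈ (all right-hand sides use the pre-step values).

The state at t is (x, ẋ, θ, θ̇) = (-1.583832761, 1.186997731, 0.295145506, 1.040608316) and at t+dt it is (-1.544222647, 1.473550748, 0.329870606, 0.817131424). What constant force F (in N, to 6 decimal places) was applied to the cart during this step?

F = 13.546292 N

ẍ = (ẋ'−ẋ)/dt = (1.473550748−1.186997731)/0.033370 = 8.587145
θ̈ = (θ̇'−θ̇)/dt = (0.817131424−1.040608316)/0.033370 = -6.696940
sinθ=0.290879, cosθ=0.956760
F = (M+m)·ẍ + m·l·cosθ·θ̈ − m·l·sinθ·θ̇² = 15.160063 + -1.538156 − 0.075615 = 13.546292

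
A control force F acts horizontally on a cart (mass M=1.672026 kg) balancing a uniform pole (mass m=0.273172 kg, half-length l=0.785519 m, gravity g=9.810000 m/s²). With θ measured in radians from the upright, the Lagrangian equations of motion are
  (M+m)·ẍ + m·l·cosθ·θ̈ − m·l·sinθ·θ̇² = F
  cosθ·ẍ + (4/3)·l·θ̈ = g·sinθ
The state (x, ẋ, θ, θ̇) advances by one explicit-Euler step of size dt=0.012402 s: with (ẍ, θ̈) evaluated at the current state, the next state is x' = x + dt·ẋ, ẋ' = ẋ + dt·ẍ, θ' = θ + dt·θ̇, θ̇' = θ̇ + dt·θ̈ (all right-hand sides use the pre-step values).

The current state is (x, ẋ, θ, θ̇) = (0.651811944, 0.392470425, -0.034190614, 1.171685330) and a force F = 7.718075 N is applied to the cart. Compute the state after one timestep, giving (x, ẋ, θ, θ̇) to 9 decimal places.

sinθ=-0.034183953, cosθ=0.999415558
temp = (F + m·l·θ̇²·sinθ)/(M+m) = (7.718075 + -0.010070178)/1.945198 = 3.962581096
θ̈ = (g·sinθ − cosθ·temp)/(l·(4/3 − m·cos²θ/(M+m))) = -4.583577761
ẍ = temp − m·l·θ̈·cosθ/(M+m) = 4.467916552
Euler: x'=0.651811944+0.012402·0.392470425=0.656679362, ẋ'=0.392470425+0.012402·4.467916552=0.447881526
       θ'=-0.034190614+0.012402·1.171685330=-0.019659373, θ̇'=1.171685330+0.012402·-4.583577761=1.114839799

(0.656679362, 0.447881526, -0.019659373, 1.114839799)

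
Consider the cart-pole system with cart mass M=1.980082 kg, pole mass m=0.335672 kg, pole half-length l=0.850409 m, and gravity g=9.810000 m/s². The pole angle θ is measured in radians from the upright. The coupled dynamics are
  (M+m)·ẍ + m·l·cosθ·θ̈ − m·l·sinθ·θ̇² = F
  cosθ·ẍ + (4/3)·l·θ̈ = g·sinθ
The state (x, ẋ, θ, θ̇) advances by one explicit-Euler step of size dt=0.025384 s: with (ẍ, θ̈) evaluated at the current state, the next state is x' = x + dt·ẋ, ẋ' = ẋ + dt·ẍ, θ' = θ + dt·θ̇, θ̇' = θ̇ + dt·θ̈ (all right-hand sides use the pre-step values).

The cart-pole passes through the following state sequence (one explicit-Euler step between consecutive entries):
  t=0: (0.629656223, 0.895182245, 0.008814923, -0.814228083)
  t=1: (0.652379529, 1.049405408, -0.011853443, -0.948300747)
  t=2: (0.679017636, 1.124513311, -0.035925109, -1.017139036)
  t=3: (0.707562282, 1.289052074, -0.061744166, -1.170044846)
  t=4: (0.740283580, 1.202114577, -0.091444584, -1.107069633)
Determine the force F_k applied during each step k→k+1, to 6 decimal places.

F_0 = 12.560269 N
F_1 = 6.080979 N
F_2 = 13.302886 N
F_3 = -7.200252 N

step 0→1:
  ẍ = (ẋ'−ẋ)/dt = (1.049405408−0.895182245)/0.025384 = 6.075605
  θ̈ = (θ̇'−θ̇)/dt = (-0.948300747−-0.814228083)/0.025384 = -5.281778
  sinθ=0.008815, cosθ=0.999961
  F = (M+m)·ẍ + m·l·cosθ·θ̈ − m·l·sinθ·θ̇² = 14.069607 + -1.507670 − 0.001668 = 12.560269
step 1→2:
  ẍ = (ẋ'−ẋ)/dt = (1.124513311−1.049405408)/0.025384 = 2.958868
  θ̈ = (θ̇'−θ̇)/dt = (-1.017139036−-0.948300747)/0.025384 = -2.711877
  sinθ=-0.011853, cosθ=0.999930
  F = (M+m)·ẍ + m·l·cosθ·θ̈ − m·l·sinθ·θ̇² = 6.852010 + -0.774074 − -0.003043 = 6.080979
step 2→3:
  ẍ = (ẋ'−ẋ)/dt = (1.289052074−1.124513311)/0.025384 = 6.481987
  θ̈ = (θ̇'−θ̇)/dt = (-1.170044846−-1.017139036)/0.025384 = -6.023708
  sinθ=-0.035917, cosθ=0.999355
  F = (M+m)·ẍ + m·l·cosθ·θ̈ − m·l·sinθ·θ̇² = 15.010688 + -1.718409 − -0.010607 = 13.302886
step 3→4:
  ẍ = (ẋ'−ẋ)/dt = (1.202114577−1.289052074)/0.025384 = -3.424894
  θ̈ = (θ̇'−θ̇)/dt = (-1.107069633−-1.170044846)/0.025384 = 2.480902
  sinθ=-0.061705, cosθ=0.998094
  F = (M+m)·ẍ + m·l·cosθ·θ̈ − m·l·sinθ·θ̇² = -7.931211 + 0.706845 − -0.024114 = -7.200252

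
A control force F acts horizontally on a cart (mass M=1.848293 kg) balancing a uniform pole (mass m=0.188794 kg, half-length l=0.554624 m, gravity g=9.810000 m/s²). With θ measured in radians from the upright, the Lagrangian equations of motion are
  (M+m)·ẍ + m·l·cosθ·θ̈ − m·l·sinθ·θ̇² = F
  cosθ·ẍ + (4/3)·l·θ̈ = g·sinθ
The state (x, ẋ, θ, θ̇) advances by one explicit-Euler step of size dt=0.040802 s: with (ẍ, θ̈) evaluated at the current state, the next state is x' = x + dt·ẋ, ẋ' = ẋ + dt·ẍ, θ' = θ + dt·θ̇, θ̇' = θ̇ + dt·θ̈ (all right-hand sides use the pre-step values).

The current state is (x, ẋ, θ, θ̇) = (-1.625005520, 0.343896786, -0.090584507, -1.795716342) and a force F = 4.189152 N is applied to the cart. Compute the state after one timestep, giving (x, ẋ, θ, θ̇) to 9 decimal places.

(-1.610973843, 0.436051614, -0.163853325, -1.968786937)

sinθ=-0.090460675, cosθ=0.995900028
temp = (F + m·l·θ̇²·sinθ)/(M+m) = (4.189152 + -0.030543735)/2.037087 = 2.041448532
θ̈ = (g·sinθ − cosθ·temp)/(l·(4/3 − m·cos²θ/(M+m))) = -4.241718432
ẍ = temp − m·l·θ̈·cosθ/(M+m) = 2.258586040
Euler: x'=-1.625005520+0.040802·0.343896786=-1.610973843, ẋ'=0.343896786+0.040802·2.258586040=0.436051614
       θ'=-0.090584507+0.040802·-1.795716342=-0.163853325, θ̇'=-1.795716342+0.040802·-4.241718432=-1.968786937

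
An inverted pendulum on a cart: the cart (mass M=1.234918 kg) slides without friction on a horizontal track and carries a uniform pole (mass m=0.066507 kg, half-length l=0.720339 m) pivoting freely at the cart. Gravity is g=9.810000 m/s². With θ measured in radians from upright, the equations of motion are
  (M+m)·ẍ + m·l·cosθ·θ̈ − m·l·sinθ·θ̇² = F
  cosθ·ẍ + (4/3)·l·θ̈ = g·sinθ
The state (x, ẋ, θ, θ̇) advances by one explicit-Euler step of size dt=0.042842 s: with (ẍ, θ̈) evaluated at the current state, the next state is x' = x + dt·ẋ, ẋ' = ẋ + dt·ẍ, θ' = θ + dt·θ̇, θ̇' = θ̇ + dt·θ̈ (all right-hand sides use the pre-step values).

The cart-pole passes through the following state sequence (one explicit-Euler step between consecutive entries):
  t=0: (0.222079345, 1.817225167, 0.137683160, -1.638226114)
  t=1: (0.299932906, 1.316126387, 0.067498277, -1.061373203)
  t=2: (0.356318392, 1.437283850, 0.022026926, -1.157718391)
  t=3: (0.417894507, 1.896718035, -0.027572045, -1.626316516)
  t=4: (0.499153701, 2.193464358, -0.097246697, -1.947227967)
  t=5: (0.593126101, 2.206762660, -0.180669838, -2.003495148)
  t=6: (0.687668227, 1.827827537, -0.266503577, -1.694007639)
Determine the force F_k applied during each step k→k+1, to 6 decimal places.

F_0 = -14.600728 N
F_1 = 3.569307 N
F_2 = 13.431086 N
F_3 = 8.659131 N
F_4 = 0.358981 N
F_5 = -11.136030 N

step 0→1:
  ẍ = (ẋ'−ẋ)/dt = (1.316126387−1.817225167)/0.042842 = -11.696438
  θ̈ = (θ̇'−θ̇)/dt = (-1.061373203−-1.638226114)/0.042842 = 13.464659
  sinθ=0.137249, cosθ=0.990537
  F = (M+m)·ẍ + m·l·cosθ·θ̈ − m·l·sinθ·θ̇² = -15.222036 + 0.638955 − 0.017647 = -14.600728
step 1→2:
  ẍ = (ẋ'−ẋ)/dt = (1.437283850−1.316126387)/0.042842 = 2.828007
  θ̈ = (θ̇'−θ̇)/dt = (-1.157718391−-1.061373203)/0.042842 = -2.248849
  sinθ=0.067447, cosθ=0.997723
  F = (M+m)·ẍ + m·l·cosθ·θ̈ − m·l·sinθ·θ̇² = 3.680439 + -0.107492 − 0.003640 = 3.569307
step 2→3:
  ẍ = (ẋ'−ẋ)/dt = (1.896718035−1.437283850)/0.042842 = 10.723920
  θ̈ = (θ̇'−θ̇)/dt = (-1.626316516−-1.157718391)/0.042842 = -10.937821
  sinθ=0.022025, cosθ=0.999757
  F = (M+m)·ẍ + m·l·cosθ·θ̈ − m·l·sinθ·θ̇² = 13.956378 + -0.523877 − 0.001414 = 13.431086
step 3→4:
  ẍ = (ẋ'−ẋ)/dt = (2.193464358−1.896718035)/0.042842 = 6.926528
  θ̈ = (θ̇'−θ̇)/dt = (-1.947227967−-1.626316516)/0.042842 = -7.490581
  sinθ=-0.027569, cosθ=0.999620
  F = (M+m)·ẍ + m·l·cosθ·θ̈ − m·l·sinθ·θ̇² = 9.014357 + -0.358719 − -0.003493 = 8.659131
step 4→5:
  ẍ = (ẋ'−ẋ)/dt = (2.206762660−2.193464358)/0.042842 = 0.310403
  θ̈ = (θ̇'−θ̇)/dt = (-2.003495148−-1.947227967)/0.042842 = -1.313365
  sinθ=-0.097093, cosθ=0.995275
  F = (M+m)·ẍ + m·l·cosθ·θ̈ − m·l·sinθ·θ̇² = 0.403967 + -0.062623 − -0.017637 = 0.358981
step 5→6:
  ẍ = (ẋ'−ẋ)/dt = (1.827827537−2.206762660)/0.042842 = -8.844945
  θ̈ = (θ̇'−θ̇)/dt = (-1.694007639−-2.003495148)/0.042842 = 7.223928
  sinθ=-0.179689, cosθ=0.983724
  F = (M+m)·ẍ + m·l·cosθ·θ̈ − m·l·sinθ·θ̇² = -11.511032 + 0.340448 − -0.034554 = -11.136030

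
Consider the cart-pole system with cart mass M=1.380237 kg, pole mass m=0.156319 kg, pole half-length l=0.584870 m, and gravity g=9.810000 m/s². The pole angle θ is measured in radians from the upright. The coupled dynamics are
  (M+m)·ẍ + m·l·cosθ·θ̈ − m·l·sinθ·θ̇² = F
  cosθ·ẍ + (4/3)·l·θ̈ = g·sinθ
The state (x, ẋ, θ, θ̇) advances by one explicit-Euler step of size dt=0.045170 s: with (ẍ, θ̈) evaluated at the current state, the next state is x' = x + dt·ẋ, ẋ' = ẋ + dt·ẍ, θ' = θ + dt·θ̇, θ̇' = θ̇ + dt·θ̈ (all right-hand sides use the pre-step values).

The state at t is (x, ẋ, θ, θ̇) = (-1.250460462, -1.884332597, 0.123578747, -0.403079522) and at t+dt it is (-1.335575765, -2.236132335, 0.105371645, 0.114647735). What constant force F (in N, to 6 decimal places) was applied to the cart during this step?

ẍ = (ẋ'−ẋ)/dt = (-2.236132335−-1.884332597)/0.045170 = -7.788349
θ̈ = (θ̇'−θ̇)/dt = (0.114647735−-0.403079522)/0.045170 = 11.461750
sinθ=0.123264, cosθ=0.992374
F = (M+m)·ẍ + m·l·cosθ·θ̈ − m·l·sinθ·θ̇² = -11.967235 + 1.039914 − 0.001831 = -10.929152

F = -10.929152 N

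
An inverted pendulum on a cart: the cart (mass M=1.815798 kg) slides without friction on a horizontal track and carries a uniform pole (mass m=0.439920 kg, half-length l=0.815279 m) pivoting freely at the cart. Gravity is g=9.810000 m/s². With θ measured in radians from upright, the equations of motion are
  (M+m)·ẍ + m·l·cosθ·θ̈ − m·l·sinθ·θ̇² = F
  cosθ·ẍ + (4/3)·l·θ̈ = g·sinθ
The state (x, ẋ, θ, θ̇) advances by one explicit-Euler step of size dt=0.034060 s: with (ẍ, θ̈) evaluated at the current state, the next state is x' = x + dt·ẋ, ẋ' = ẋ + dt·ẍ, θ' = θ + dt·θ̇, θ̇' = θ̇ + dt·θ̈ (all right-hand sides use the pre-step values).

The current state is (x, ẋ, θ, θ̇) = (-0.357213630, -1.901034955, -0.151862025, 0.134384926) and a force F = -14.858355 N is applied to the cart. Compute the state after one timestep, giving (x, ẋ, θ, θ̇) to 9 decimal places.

(-0.421962881, -2.154289098, -0.147284874, 0.318180441)

sinθ=-0.151278989, cosθ=0.988491106
temp = (F + m·l·θ̇²·sinθ)/(M+m) = (-14.858355 + -0.000979850)/2.255718 = -6.587408023
θ̈ = (g·sinθ − cosθ·temp)/(l·(4/3 − m·cos²θ/(M+m))) = 5.396227687
ẍ = temp − m·l·θ̈·cosθ/(M+m) = -7.435529751
Euler: x'=-0.357213630+0.034060·-1.901034955=-0.421962881, ẋ'=-1.901034955+0.034060·-7.435529751=-2.154289098
       θ'=-0.151862025+0.034060·0.134384926=-0.147284874, θ̇'=0.134384926+0.034060·5.396227687=0.318180441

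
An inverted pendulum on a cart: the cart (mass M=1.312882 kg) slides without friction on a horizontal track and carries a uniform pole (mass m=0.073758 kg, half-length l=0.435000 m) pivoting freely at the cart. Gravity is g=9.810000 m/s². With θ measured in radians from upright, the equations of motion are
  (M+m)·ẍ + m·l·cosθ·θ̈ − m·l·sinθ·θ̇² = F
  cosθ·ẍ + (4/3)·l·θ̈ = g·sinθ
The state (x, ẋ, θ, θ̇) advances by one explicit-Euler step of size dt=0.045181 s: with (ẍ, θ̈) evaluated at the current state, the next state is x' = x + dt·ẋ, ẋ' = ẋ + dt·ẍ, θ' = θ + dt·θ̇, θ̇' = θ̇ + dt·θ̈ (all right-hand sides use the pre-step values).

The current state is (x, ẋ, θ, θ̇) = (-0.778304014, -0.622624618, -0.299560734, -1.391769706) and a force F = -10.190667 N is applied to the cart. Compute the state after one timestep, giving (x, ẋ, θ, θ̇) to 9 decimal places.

sinθ=-0.295100531, cosθ=0.955466209
temp = (F + m·l·θ̇²·sinθ)/(M+m) = (-10.190667 + -0.018340161)/1.386640 = -7.362406364
θ̈ = (g·sinθ − cosθ·temp)/(l·(4/3 − m·cos²θ/(M+m))) = 7.406992577
ẍ = temp − m·l·θ̈·cosθ/(M+m) = -7.526160360
Euler: x'=-0.778304014+0.045181·-0.622624618=-0.806434817, ẋ'=-0.622624618+0.045181·-7.526160360=-0.962664069
       θ'=-0.299560734+0.045181·-1.391769706=-0.362442281, θ̇'=-1.391769706+0.045181·7.406992577=-1.057114374

(-0.806434817, -0.962664069, -0.362442281, -1.057114374)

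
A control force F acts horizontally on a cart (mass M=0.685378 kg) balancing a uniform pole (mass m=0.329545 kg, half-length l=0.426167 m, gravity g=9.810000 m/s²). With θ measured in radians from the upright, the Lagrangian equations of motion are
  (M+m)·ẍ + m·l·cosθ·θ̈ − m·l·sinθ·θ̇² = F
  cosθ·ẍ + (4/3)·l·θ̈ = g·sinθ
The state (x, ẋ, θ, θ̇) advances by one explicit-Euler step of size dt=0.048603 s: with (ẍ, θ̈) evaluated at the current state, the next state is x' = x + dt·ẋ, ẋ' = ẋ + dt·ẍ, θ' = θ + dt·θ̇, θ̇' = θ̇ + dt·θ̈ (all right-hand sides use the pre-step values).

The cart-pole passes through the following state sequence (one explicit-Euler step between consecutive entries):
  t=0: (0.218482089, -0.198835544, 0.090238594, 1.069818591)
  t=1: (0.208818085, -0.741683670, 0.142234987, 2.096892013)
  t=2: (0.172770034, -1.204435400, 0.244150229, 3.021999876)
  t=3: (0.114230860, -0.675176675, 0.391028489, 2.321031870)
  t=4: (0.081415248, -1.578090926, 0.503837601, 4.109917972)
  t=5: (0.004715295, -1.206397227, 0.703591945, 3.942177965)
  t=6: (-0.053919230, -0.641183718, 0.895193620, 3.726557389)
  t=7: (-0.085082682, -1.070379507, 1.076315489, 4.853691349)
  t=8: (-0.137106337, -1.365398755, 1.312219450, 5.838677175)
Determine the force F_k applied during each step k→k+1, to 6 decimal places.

F_0 = -8.394472 N
F_1 = -7.104513 N
F_2 = 8.776470 N
F_3 = -14.364014 N
F_4 = 6.191907 N
F_5 = 9.915610 N
F_6 = -8.447560 N
F_7 = -7.722084 N

step 0→1:
  ẍ = (ẋ'−ẋ)/dt = (-0.741683670−-0.198835544)/0.048603 = -11.169025
  θ̈ = (θ̇'−θ̇)/dt = (2.096892013−1.069818591)/0.048603 = 21.131894
  sinθ=0.090116, cosθ=0.995931
  F = (M+m)·ẍ + m·l·cosθ·θ̈ − m·l·sinθ·θ̇² = -11.335700 + 2.955713 − 0.014485 = -8.394472
step 1→2:
  ẍ = (ẋ'−ẋ)/dt = (-1.204435400−-0.741683670)/0.048603 = -9.521053
  θ̈ = (θ̇'−θ̇)/dt = (3.021999876−2.096892013)/0.048603 = 19.033966
  sinθ=0.141756, cosθ=0.989902
  F = (M+m)·ẍ + m·l·cosθ·θ̈ − m·l·sinθ·θ̇² = -9.663135 + 2.646159 − 0.087536 = -7.104513
step 2→3:
  ẍ = (ẋ'−ẋ)/dt = (-0.675176675−-1.204435400)/0.048603 = 10.889425
  θ̈ = (θ̇'−θ̇)/dt = (2.321031870−3.021999876)/0.048603 = -14.422320
  sinθ=0.241732, cosθ=0.970343
  F = (M+m)·ẍ + m·l·cosθ·θ̈ − m·l·sinθ·θ̇² = 11.051928 + -1.965418 − 0.310040 = 8.776470
step 3→4:
  ẍ = (ẋ'−ẋ)/dt = (-1.578090926−-0.675176675)/0.048603 = -18.577336
  θ̈ = (θ̇'−θ̇)/dt = (4.109917972−2.321031870)/0.048603 = 36.806084
  sinθ=0.381139, cosθ=0.924518
  F = (M+m)·ẍ + m·l·cosθ·θ̈ − m·l·sinθ·θ̇² = -18.854565 + 4.778915 − 0.288364 = -14.364014
step 4→5:
  ẍ = (ẋ'−ẋ)/dt = (-1.206397227−-1.578090926)/0.048603 = 7.647546
  θ̈ = (θ̇'−θ̇)/dt = (3.942177965−4.109917972)/0.048603 = -3.451227
  sinθ=0.482790, cosθ=0.875736
  F = (M+m)·ẍ + m·l·cosθ·θ̈ − m·l·sinθ·θ̇² = 7.761671 + -0.424465 − 1.145299 = 6.191907
step 5→6:
  ẍ = (ẋ'−ẋ)/dt = (-0.641183718−-1.206397227)/0.048603 = 11.629190
  θ̈ = (θ̇'−θ̇)/dt = (3.726557389−3.942177965)/0.048603 = -4.436364
  sinθ=0.646961, cosθ=0.762523
  F = (M+m)·ẍ + m·l·cosθ·θ̈ − m·l·sinθ·θ̇² = 11.802732 + -0.475089 − 1.412033 = 9.915610
step 6→7:
  ẍ = (ẋ'−ẋ)/dt = (-1.070379507−-0.641183718)/0.048603 = -8.830644
  θ̈ = (θ̇'−θ̇)/dt = (4.853691349−3.726557389)/0.048603 = 23.190625
  sinθ=0.780330, cosθ=0.625368
  F = (M+m)·ẍ + m·l·cosθ·θ̈ − m·l·sinθ·θ̇² = -8.962424 + 2.036772 − 1.521909 = -8.447560
step 7→8:
  ẍ = (ẋ'−ẋ)/dt = (-1.365398755−-1.070379507)/0.048603 = -6.069980
  θ̈ = (θ̇'−θ̇)/dt = (5.838677175−4.853691349)/0.048603 = 20.265947
  sinθ=0.880215, cosθ=0.474575
  F = (M+m)·ẍ + m·l·cosθ·θ̈ − m·l·sinθ·θ̇² = -6.160563 + 1.350722 − 2.912244 = -7.722084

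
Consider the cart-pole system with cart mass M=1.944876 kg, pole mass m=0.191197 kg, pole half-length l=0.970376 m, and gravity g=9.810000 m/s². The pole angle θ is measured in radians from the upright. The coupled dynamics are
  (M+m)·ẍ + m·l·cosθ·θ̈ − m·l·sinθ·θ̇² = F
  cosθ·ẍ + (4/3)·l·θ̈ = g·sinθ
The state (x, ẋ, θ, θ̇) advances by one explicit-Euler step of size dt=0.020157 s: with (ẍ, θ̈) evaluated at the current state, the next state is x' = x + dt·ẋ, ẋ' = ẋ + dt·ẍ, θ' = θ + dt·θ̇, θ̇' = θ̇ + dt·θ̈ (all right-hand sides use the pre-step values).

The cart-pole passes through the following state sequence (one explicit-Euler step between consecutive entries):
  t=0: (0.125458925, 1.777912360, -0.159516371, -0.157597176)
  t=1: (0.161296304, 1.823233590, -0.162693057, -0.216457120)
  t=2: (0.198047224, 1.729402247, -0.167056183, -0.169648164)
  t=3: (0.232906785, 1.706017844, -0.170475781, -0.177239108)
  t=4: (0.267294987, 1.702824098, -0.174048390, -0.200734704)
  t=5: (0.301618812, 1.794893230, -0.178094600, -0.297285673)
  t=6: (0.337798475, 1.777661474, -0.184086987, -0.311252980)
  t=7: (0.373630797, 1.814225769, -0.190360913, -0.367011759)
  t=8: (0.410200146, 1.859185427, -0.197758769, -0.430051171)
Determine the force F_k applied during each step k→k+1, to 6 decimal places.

step 0→1:
  ẍ = (ẋ'−ẋ)/dt = (1.823233590−1.777912360)/0.020157 = 2.248411
  θ̈ = (θ̇'−θ̇)/dt = (-0.216457120−-0.157597176)/0.020157 = -2.920075
  sinθ=-0.158841, cosθ=0.987304
  F = (M+m)·ẍ + m·l·cosθ·θ̈ − m·l·sinθ·θ̇² = 4.802771 + -0.534892 − -0.000732 = 4.268611
step 1→2:
  ẍ = (ẋ'−ẋ)/dt = (1.729402247−1.823233590)/0.020157 = -4.655025
  θ̈ = (θ̇'−θ̇)/dt = (-0.169648164−-0.216457120)/0.020157 = 2.322218
  sinθ=-0.161976, cosθ=0.986795
  F = (M+m)·ẍ + m·l·cosθ·θ̈ − m·l·sinθ·θ̇² = -9.943474 + 0.425159 − -0.001408 = -9.516907
step 2→3:
  ẍ = (ẋ'−ẋ)/dt = (1.706017844−1.729402247)/0.020157 = -1.160113
  θ̈ = (θ̇'−θ̇)/dt = (-0.177239108−-0.169648164)/0.020157 = -0.376591
  sinθ=-0.166280, cosθ=0.986079
  F = (M+m)·ẍ + m·l·cosθ·θ̈ − m·l·sinθ·θ̇² = -2.478087 + -0.068897 − -0.000888 = -2.546096
step 3→4:
  ẍ = (ẋ'−ẋ)/dt = (1.702824098−1.706017844)/0.020157 = -0.158444
  θ̈ = (θ̇'−θ̇)/dt = (-0.200734704−-0.177239108)/0.020157 = -1.165630
  sinθ=-0.169651, cosθ=0.985504
  F = (M+m)·ẍ + m·l·cosθ·θ̈ − m·l·sinθ·θ̇² = -0.338447 + -0.213128 − -0.000989 = -0.550586
step 4→5:
  ẍ = (ẋ'−ẋ)/dt = (1.794893230−1.702824098)/0.020157 = 4.567601
  θ̈ = (θ̇'−θ̇)/dt = (-0.297285673−-0.200734704)/0.020157 = -4.789947
  sinθ=-0.173171, cosθ=0.984892
  F = (M+m)·ẍ + m·l·cosθ·θ̈ − m·l·sinθ·θ̇² = 9.756729 + -0.875267 − -0.001295 = 8.882757
step 5→6:
  ẍ = (ẋ'−ẋ)/dt = (1.777661474−1.794893230)/0.020157 = -0.854877
  θ̈ = (θ̇'−θ̇)/dt = (-0.311252980−-0.297285673)/0.020157 = -0.692926
  sinθ=-0.177155, cosθ=0.984183
  F = (M+m)·ẍ + m·l·cosθ·θ̈ − m·l·sinθ·θ̇² = -1.826080 + -0.126527 − -0.002905 = -1.949702
step 6→7:
  ẍ = (ẋ'−ẋ)/dt = (1.814225769−1.777661474)/0.020157 = 1.813975
  θ̈ = (θ̇'−θ̇)/dt = (-0.367011759−-0.311252980)/0.020157 = -2.766224
  sinθ=-0.183049, cosθ=0.983104
  F = (M+m)·ẍ + m·l·cosθ·θ̈ − m·l·sinθ·θ̇² = 3.874783 + -0.504554 − -0.003290 = 3.373519
step 7→8:
  ẍ = (ẋ'−ẋ)/dt = (1.859185427−1.814225769)/0.020157 = 2.230474
  θ̈ = (θ̇'−θ̇)/dt = (-0.430051171−-0.367011759)/0.020157 = -3.127420
  sinθ=-0.189213, cosθ=0.981936
  F = (M+m)·ẍ + m·l·cosθ·θ̈ − m·l·sinθ·θ̇² = 4.764455 + -0.569758 − -0.004729 = 4.199425

F_0 = 4.268611 N
F_1 = -9.516907 N
F_2 = -2.546096 N
F_3 = -0.550586 N
F_4 = 8.882757 N
F_5 = -1.949702 N
F_6 = 3.373519 N
F_7 = 4.199425 N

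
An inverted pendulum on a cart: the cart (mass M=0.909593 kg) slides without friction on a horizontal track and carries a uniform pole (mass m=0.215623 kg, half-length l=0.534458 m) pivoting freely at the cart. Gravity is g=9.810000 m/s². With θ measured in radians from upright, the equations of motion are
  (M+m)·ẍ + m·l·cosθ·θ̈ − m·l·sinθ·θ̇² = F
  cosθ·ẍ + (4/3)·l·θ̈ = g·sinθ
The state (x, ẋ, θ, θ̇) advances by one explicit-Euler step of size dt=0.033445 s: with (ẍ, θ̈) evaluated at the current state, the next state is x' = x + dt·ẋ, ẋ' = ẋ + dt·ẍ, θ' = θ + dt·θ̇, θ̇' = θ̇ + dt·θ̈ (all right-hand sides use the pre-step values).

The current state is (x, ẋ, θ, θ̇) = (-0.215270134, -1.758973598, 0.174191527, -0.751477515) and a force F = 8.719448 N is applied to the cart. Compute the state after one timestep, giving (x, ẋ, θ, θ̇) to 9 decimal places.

sinθ=0.173311956, cosθ=0.984866979
temp = (F + m·l·θ̇²·sinθ)/(M+m) = (8.719448 + 0.011278963)/1.125216 = 7.759156431
θ̈ = (g·sinθ − cosθ·temp)/(l·(4/3 − m·cos²θ/(M+m))) = -9.688307839
ẍ = temp − m·l·θ̈·cosθ/(M+m) = 8.736389767
Euler: x'=-0.215270134+0.033445·-1.758973598=-0.274099006, ẋ'=-1.758973598+0.033445·8.736389767=-1.466785042
       θ'=0.174191527+0.033445·-0.751477515=0.149058362, θ̇'=-0.751477515+0.033445·-9.688307839=-1.075502971

(-0.274099006, -1.466785042, 0.149058362, -1.075502971)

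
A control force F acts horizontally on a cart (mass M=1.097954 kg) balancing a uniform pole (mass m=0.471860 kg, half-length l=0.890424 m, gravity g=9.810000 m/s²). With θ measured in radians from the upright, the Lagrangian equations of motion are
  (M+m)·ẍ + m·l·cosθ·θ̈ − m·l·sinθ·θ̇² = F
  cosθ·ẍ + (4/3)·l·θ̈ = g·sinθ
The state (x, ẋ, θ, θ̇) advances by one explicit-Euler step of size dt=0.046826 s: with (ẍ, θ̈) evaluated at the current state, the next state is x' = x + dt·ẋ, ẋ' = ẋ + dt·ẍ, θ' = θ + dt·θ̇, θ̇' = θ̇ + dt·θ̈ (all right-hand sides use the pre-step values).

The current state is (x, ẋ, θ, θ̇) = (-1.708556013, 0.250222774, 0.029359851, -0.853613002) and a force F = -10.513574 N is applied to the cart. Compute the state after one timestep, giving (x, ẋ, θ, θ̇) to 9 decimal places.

sinθ=0.029355633, cosθ=0.999569031
temp = (F + m·l·θ̇²·sinθ)/(M+m) = (-10.513574 + 0.008987182)/1.569814 = -6.691612394
θ̈ = (g·sinθ − cosθ·temp)/(l·(4/3 − m·cos²θ/(M+m))) = 7.584894544
ẍ = temp − m·l·θ̈·cosθ/(M+m) = -8.720809161
Euler: x'=-1.708556013+0.046826·0.250222774=-1.696839081, ẋ'=0.250222774+0.046826·-8.720809161=-0.158137836
       θ'=0.029359851+0.046826·-0.853613002=-0.010611431, θ̇'=-0.853613002+0.046826·7.584894544=-0.498442730

(-1.696839081, -0.158137836, -0.010611431, -0.498442730)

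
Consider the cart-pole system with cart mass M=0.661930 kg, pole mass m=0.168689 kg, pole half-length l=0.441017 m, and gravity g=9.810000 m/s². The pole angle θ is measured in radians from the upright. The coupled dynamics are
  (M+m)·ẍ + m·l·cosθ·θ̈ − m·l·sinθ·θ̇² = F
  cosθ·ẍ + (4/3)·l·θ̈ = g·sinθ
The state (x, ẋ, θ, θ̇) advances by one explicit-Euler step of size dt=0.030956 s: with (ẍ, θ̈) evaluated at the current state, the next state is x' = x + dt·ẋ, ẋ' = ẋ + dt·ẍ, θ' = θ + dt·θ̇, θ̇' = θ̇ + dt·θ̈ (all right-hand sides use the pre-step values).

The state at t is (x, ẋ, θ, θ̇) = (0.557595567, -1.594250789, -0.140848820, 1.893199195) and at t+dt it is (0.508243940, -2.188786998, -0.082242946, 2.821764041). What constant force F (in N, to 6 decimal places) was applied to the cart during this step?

ẍ = (ẋ'−ẋ)/dt = (-2.188786998−-1.594250789)/0.030956 = -19.205847
θ̈ = (θ̇'−θ̇)/dt = (2.821764041−1.893199195)/0.030956 = 29.996280
sinθ=-0.140384, cosθ=0.990097
F = (M+m)·ẍ + m·l·cosθ·θ̈ − m·l·sinθ·θ̇² = -15.952742 + 2.209466 − -0.037433 = -13.705843

F = -13.705843 N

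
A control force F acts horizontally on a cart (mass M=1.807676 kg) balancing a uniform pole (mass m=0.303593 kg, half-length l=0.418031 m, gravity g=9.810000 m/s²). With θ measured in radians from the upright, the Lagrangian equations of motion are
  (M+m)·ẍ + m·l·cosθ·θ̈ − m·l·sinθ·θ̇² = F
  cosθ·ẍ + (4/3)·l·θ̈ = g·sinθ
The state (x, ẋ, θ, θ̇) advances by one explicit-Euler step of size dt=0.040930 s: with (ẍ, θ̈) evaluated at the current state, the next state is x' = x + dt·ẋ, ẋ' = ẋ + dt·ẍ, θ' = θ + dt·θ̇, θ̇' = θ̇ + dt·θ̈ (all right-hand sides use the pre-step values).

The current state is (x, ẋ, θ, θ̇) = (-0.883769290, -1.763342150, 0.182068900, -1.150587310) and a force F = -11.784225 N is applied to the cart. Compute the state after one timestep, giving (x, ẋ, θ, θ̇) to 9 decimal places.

sinθ=0.181064663, cosθ=0.983471193
temp = (F + m·l·θ̇²·sinθ)/(M+m) = (-11.784225 + 0.030420973)/2.111269 = -5.567175015
θ̈ = (g·sinθ − cosθ·temp)/(l·(4/3 − m·cos²θ/(M+m))) = 14.525053392
ẍ = temp − m·l·θ̈·cosθ/(M+m) = -6.425864318
Euler: x'=-0.883769290+0.040930·-1.763342150=-0.955942884, ẋ'=-1.763342150+0.040930·-6.425864318=-2.026352777
       θ'=0.182068900+0.040930·-1.150587310=0.134975361, θ̇'=-1.150587310+0.040930·14.525053392=-0.556076875

(-0.955942884, -2.026352777, 0.134975361, -0.556076875)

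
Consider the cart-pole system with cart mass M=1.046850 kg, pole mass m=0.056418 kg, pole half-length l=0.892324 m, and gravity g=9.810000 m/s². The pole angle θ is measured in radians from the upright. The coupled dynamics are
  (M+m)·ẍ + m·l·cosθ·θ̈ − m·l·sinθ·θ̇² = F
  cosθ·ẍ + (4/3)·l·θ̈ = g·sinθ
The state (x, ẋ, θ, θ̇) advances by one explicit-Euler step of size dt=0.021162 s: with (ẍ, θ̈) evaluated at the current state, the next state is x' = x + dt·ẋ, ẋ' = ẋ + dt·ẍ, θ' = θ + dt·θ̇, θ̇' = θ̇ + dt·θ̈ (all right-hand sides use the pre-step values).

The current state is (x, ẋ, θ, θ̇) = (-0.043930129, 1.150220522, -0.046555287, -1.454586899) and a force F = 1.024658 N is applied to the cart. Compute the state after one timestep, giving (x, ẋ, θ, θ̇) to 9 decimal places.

sinθ=-0.046538472, cosθ=0.998916498
temp = (F + m·l·θ̇²·sinθ)/(M+m) = (1.024658 + -0.004957146)/1.103268 = 0.924254899
θ̈ = (g·sinθ − cosθ·temp)/(l·(4/3 − m·cos²θ/(M+m))) = -1.205869419
ẍ = temp − m·l·θ̈·cosθ/(M+m) = 0.979220212
Euler: x'=-0.043930129+0.021162·1.150220522=-0.019589162, ẋ'=1.150220522+0.021162·0.979220212=1.170942780
       θ'=-0.046555287+0.021162·-1.454586899=-0.077337255, θ̇'=-1.454586899+0.021162·-1.205869419=-1.480105508

(-0.019589162, 1.170942780, -0.077337255, -1.480105508)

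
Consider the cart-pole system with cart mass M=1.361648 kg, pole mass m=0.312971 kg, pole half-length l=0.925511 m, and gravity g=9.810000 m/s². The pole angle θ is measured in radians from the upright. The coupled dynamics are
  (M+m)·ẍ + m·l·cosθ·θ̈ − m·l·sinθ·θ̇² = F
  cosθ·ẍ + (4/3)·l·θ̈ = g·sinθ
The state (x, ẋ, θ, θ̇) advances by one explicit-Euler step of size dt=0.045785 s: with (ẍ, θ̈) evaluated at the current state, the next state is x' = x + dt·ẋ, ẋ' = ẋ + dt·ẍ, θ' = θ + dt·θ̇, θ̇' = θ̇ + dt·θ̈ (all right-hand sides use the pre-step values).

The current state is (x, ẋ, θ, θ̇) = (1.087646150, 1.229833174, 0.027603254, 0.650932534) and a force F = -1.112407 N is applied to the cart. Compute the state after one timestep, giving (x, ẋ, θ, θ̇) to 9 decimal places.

sinθ=0.027599749, cosθ=0.999619054
temp = (F + m·l·θ̇²·sinθ)/(M+m) = (-1.112407 + 0.003387371)/1.674619 = -0.662251909
θ̈ = (g·sinθ − cosθ·temp)/(l·(4/3 − m·cos²θ/(M+m))) = 0.878979921
ẍ = temp − m·l·θ̈·cosθ/(M+m) = -0.814230757
Euler: x'=1.087646150+0.045785·1.229833174=1.143954062, ẋ'=1.229833174+0.045785·-0.814230757=1.192553619
       θ'=0.027603254+0.045785·0.650932534=0.057406200, θ̇'=0.650932534+0.045785·0.878979921=0.691176630

(1.143954062, 1.192553619, 0.057406200, 0.691176630)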